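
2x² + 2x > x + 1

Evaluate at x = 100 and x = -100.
x = 100: LHS = 2·100² + 2·100 = 20200, RHS = 100 + 1 = 101; 20200 > 101 — holds
x = -100: LHS = 2·(-100)² + 2·(-100) = 19800, RHS = (-100) + 1 = -99; 19800 > -99 — holds

Answer: Yes, holds for both x = 100 and x = -100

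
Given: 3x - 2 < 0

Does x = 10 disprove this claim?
Substitute x = 10 into the relation:
x = 10: LHS = 3·10 - 2 = 28; 28 < 0 — FAILS

Since the claim fails at x = 10, this value is a counterexample.

Answer: Yes, x = 10 is a counterexample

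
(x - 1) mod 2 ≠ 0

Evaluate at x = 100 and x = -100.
x = 100: LHS = (100 - 1) mod 2 = 99 mod 2 = 1; 1 ≠ 0 — holds
x = -100: LHS = ((-100) - 1) mod 2 = (-101) mod 2 = 1; 1 ≠ 0 — holds

Answer: Yes, holds for both x = 100 and x = -100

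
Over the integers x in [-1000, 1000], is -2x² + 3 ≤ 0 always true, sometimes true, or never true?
Holds at x = 2: LHS = -2·2² + 3 = -5; -5 ≤ 0 — holds
Fails at x = 0: LHS = -2·0² + 3 = 3; 3 ≤ 0 — FAILS
It is satisfied by some integers in the range but not all.

Answer: Sometimes true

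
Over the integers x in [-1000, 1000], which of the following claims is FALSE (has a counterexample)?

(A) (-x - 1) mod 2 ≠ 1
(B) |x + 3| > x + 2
(A) x = 0: LHS = (-0 - 1) mod 2 = (-1) mod 2 = 1; 1 ≠ 1 — FAILS

(B) Over all integers in [-1000, 1000], LHS − RHS is smallest at x = 0, where it equals 1:
x = 0: LHS = |0 + 3| = |3| = 3, RHS = 0 + 2 = 2; 3 > 2 — holds
At the ends of the range:
x = -1000: LHS = |(-1000) + 3| = |-997| = 997, RHS = (-1000) + 2 = -998; 997 > -998 — holds
x = 1000: LHS = |1000 + 3| = |1003| = 1003, RHS = 1000 + 2 = 1002; 1003 > 1002 — holds
Hence LHS − RHS is never zero or negative, i.e. LHS > RHS throughout, so the relation holds for every integer in [-1000, 1000].

Only (A) has a counterexample.

Answer: A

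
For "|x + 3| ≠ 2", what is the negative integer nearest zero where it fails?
Testing negative integers from -1 downward:
x = -1: LHS = |(-1) + 3| = |2| = 2; 2 ≠ 2 — FAILS  ← closest negative counterexample to 0

Answer: x = -1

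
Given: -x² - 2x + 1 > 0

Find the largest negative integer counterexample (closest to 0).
Testing negative integers from -1 downward:
x = -1: LHS = -(-1)² - 2·(-1) + 1 = 2; 2 > 0 — holds
x = -2: LHS = -(-2)² - 2·(-2) + 1 = 1; 1 > 0 — holds
x = -3: LHS = -(-3)² - 2·(-3) + 1 = -2; -2 > 0 — FAILS  ← closest negative counterexample to 0

Answer: x = -3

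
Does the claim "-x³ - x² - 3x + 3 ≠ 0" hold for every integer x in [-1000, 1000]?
Track d = LHS − RHS over the integers in [-1000, 1000]. Equality would need d = 0, but d changes sign only between consecutive integers, jumping over 0:
x = 0: LHS = -0³ - 0² - 3·0 + 3 = 3; 3 ≠ 0 — holds  (d = 3)
x = 1: LHS = -1³ - 1² - 3·1 + 3 = -2; -2 ≠ 0 — holds  (d = -2)
Away from these crossings d keeps a constant sign, and checking every integer in [-1000, 1000] confirms d ≠ 0 throughout. Hence the two sides are never equal, so the relation holds for every integer in [-1000, 1000].

No counterexample exists.

Answer: True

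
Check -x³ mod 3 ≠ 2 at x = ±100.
x = 100: LHS = (-100³) mod 3 = (-1000000) mod 3 = 2; 2 ≠ 2 — FAILS
x = -100: LHS = (-(-100)³) mod 3 = 1000000 mod 3 = 1; 1 ≠ 2 — holds

Answer: Partially: fails for x = 100, holds for x = -100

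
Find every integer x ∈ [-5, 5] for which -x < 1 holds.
Holds for: {0, 1, 2, 3, 4, 5}
Fails for: {-5, -4, -3, -2, -1}

Answer: {0, 1, 2, 3, 4, 5}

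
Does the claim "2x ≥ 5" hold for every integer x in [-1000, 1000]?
The claim fails at x = 0:
x = 0: LHS = 2·0 = 0; 0 ≥ 5 — FAILS

Because a single integer refutes it, the statement is false.

Answer: False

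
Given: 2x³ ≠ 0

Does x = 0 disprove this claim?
Substitute x = 0 into the relation:
x = 0: LHS = 2·0³ = 0; 0 ≠ 0 — FAILS

Since the claim fails at x = 0, this value is a counterexample.

Answer: Yes, x = 0 is a counterexample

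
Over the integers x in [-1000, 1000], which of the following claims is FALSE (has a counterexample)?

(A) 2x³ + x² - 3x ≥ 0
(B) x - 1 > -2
(A) x = -2: LHS = 2·(-2)³ + (-2)² - 3·(-2) = -6; -6 ≥ 0 — FAILS
(B) x = -1: LHS = (-1) - 1 = -2; -2 > -2 — FAILS

Answer: Both A and B are false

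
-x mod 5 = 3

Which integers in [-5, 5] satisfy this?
Holds for: {-3, 2}
Fails for: {-5, -4, -2, -1, 0, 1, 3, 4, 5}

Answer: {-3, 2}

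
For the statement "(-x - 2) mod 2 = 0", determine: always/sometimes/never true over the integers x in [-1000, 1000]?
Holds at x = 0: LHS = (-0 - 2) mod 2 = (-2) mod 2 = 0; 0 = 0 — holds
Fails at x = 1: LHS = (-1 - 2) mod 2 = (-3) mod 2 = 1; 1 = 0 — FAILS
It is satisfied by some integers in the range but not all.

Answer: Sometimes true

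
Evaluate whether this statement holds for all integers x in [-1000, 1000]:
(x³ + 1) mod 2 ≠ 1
The claim fails at x = 0:
x = 0: LHS = (0³ + 1) mod 2 = 1 mod 2 = 1; 1 ≠ 1 — FAILS

Because a single integer refutes it, the statement is false.

Answer: False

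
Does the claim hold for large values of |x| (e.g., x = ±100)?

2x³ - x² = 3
x = 100: LHS = 2·100³ - 100² = 1990000; 1990000 = 3 — FAILS
x = -100: LHS = 2·(-100)³ - (-100)² = -2010000; -2010000 = 3 — FAILS

Answer: No, fails for both x = 100 and x = -100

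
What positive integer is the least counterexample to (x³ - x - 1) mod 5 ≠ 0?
Testing positive integers:
x = 1: LHS = (1³ - 1 - 1) mod 5 = (-1) mod 5 = 4; 4 ≠ 0 — holds
x = 2: LHS = (2³ - 2 - 1) mod 5 = 5 mod 5 = 0; 0 ≠ 0 — FAILS  ← smallest positive counterexample

Answer: x = 2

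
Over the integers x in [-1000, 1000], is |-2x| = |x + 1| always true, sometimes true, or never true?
Holds at x = 1: LHS = |-2·1| = |-2| = 2, RHS = |1 + 1| = |2| = 2; 2 = 2 — holds
Fails at x = 0: LHS = |-2·0| = |0| = 0, RHS = |0 + 1| = |1| = 1; 0 = 1 — FAILS
It is satisfied by some integers in the range but not all.

Answer: Sometimes true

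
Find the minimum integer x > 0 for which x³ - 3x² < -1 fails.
Testing positive integers:
x = 1: LHS = 1³ - 3·1² = -2; -2 < -1 — holds
x = 2: LHS = 2³ - 3·2² = -4; -4 < -1 — holds
x = 3: LHS = 3³ - 3·3² = 0; 0 < -1 — FAILS  ← smallest positive counterexample

Answer: x = 3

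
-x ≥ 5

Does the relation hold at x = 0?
x = 0: LHS = -0 = 0; 0 ≥ 5 — FAILS

The relation fails at x = 0, so x = 0 is a counterexample.

Answer: No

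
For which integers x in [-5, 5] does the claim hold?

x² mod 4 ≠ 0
Holds for: {-5, -3, -1, 1, 3, 5}
Fails for: {-4, -2, 0, 2, 4}

Answer: {-5, -3, -1, 1, 3, 5}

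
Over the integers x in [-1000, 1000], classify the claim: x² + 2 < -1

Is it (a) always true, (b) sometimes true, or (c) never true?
Over all integers in [-1000, 1000], LHS − RHS is smallest at x = 0, where it equals 3:
x = 0: LHS = 0² + 2 = 2; 2 < -1 — FAILS
At the ends of the range:
x = -1000: LHS = (-1000)² + 2 = 1000002; 1000002 < -1 — FAILS
x = 1000: LHS = 1000² + 2 = 1000002; 1000002 < -1 — FAILS
Hence LHS − RHS is never negative, i.e. LHS ≥ RHS throughout, so the claimed relation (<) fails for every integer in [-1000, 1000].

No integer in the range satisfies it.

Answer: Never true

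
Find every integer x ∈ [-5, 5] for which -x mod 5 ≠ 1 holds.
Holds for: {-5, -4, -3, -2, 0, 1, 2, 3, 5}
Fails for: {-1, 4}

Answer: {-5, -4, -3, -2, 0, 1, 2, 3, 5}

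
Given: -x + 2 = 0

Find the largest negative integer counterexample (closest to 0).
Testing negative integers from -1 downward:
x = -1: LHS = -(-1) + 2 = 3; 3 = 0 — FAILS  ← closest negative counterexample to 0

Answer: x = -1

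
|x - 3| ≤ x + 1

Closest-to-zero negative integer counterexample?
Testing negative integers from -1 downward:
x = -1: LHS = |(-1) - 3| = |-4| = 4, RHS = (-1) + 1 = 0; 4 ≤ 0 — FAILS  ← closest negative counterexample to 0

Answer: x = -1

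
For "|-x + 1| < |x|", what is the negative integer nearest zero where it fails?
Testing negative integers from -1 downward:
x = -1: LHS = |-(-1) + 1| = |2| = 2, RHS = |-1| = 1; 2 < 1 — FAILS  ← closest negative counterexample to 0

Answer: x = -1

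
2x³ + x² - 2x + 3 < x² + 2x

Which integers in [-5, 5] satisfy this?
Holds for: {-5, -4, -3, -2}
Fails for: {-1, 0, 1, 2, 3, 4, 5}

Answer: {-5, -4, -3, -2}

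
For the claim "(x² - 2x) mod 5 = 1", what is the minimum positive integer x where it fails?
Testing positive integers:
x = 1: LHS = (1² - 2·1) mod 5 = (-1) mod 5 = 4; 4 = 1 — FAILS  ← smallest positive counterexample

Answer: x = 1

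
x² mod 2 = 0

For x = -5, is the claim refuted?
Substitute x = -5 into the relation:
x = -5: LHS = ((-5)²) mod 2 = 25 mod 2 = 1; 1 = 0 — FAILS

Since the claim fails at x = -5, this value is a counterexample.

Answer: Yes, x = -5 is a counterexample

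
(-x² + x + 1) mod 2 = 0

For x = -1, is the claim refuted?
Substitute x = -1 into the relation:
x = -1: LHS = (-(-1)² + (-1) + 1) mod 2 = (-1) mod 2 = 1; 1 = 0 — FAILS

Since the claim fails at x = -1, this value is a counterexample.

Answer: Yes, x = -1 is a counterexample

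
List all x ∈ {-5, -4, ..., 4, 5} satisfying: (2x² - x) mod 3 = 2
For a polynomial with integer coefficients, its value mod 3 depends only on x mod 3, so it suffices to check one representative of each residue class, x = 0, 1, 2:
x = 0: LHS = (2·0² - 0) mod 3 = 0 mod 3 = 0; 0 = 2 — FAILS
x = 1: LHS = (2·1² - 1) mod 3 = 1 mod 3 = 1; 1 = 2 — FAILS
x = 2: LHS = (2·2² - 2) mod 3 = 6 mod 3 = 0; 0 = 2 — FAILS
The relation fails in every residue class, so the claimed relation (=) fails for every integer in [-5, 5].

Answer: None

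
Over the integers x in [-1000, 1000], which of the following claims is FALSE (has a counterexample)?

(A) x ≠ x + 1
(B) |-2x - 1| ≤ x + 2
(A) Over all integers in [-1000, 1000], LHS − RHS is always negative; it is closest to 0 at x = 0, where it equals -1:
x = 0: RHS = 0 + 1 = 1; 0 ≠ 1 — holds
At the ends of the range:
x = -1000: RHS = (-1000) + 1 = -999; -1000 ≠ -999 — holds
x = 1000: RHS = 1000 + 1 = 1001; 1000 ≠ 1001 — holds
Hence LHS − RHS is never 0, i.e. the two sides are never equal, so the relation holds for every integer in [-1000, 1000].

(B) x = 2: LHS = |-2·2 - 1| = |-5| = 5, RHS = 2 + 2 = 4; 5 ≤ 4 — FAILS

Only (B) has a counterexample.

Answer: B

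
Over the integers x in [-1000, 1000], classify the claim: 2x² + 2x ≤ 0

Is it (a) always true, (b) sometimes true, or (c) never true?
Holds at x = 0: LHS = 2·0² + 2·0 = 0; 0 ≤ 0 — holds
Fails at x = 1: LHS = 2·1² + 2·1 = 4; 4 ≤ 0 — FAILS
It is satisfied by some integers in the range but not all.

Answer: Sometimes true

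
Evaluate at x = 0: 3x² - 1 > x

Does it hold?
x = 0: LHS = 3·0² - 1 = -1; -1 > 0 — FAILS

The relation fails at x = 0, so x = 0 is a counterexample.

Answer: No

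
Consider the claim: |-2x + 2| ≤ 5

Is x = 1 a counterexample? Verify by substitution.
Substitute x = 1 into the relation:
x = 1: LHS = |-2·1 + 2| = |0| = 0; 0 ≤ 5 — holds

The claim holds here, so x = 1 is not a counterexample. (A counterexample exists elsewhere, e.g. x = -2.)

Answer: No, x = 1 is not a counterexample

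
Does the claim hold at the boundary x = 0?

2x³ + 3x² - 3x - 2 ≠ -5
x = 0: LHS = 2·0³ + 3·0² - 3·0 - 2 = -2; -2 ≠ -5 — holds

The relation is satisfied at x = 0.

Answer: Yes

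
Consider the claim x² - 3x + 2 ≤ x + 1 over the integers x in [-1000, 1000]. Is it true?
The claim fails at x = 0:
x = 0: LHS = 0² - 3·0 + 2 = 2, RHS = 0 + 1 = 1; 2 ≤ 1 — FAILS

Because a single integer refutes it, the statement is false.

Answer: False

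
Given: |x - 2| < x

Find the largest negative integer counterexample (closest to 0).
Testing negative integers from -1 downward:
x = -1: LHS = |(-1) - 2| = |-3| = 3; 3 < -1 — FAILS  ← closest negative counterexample to 0

Answer: x = -1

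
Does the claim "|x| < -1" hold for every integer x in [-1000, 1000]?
The claim fails at x = 0:
x = 0: LHS = |0| = 0; 0 < -1 — FAILS

Because a single integer refutes it, the statement is false.

Answer: False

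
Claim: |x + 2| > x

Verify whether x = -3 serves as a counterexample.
Substitute x = -3 into the relation:
x = -3: LHS = |(-3) + 2| = |-1| = 1; 1 > -3 — holds

The relation holds at x = -3, so it is not a counterexample.

Answer: No, x = -3 is not a counterexample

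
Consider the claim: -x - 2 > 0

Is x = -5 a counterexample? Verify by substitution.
Substitute x = -5 into the relation:
x = -5: LHS = -(-5) - 2 = 3; 3 > 0 — holds

The claim holds here, so x = -5 is not a counterexample. (A counterexample exists elsewhere, e.g. x = 0.)

Answer: No, x = -5 is not a counterexample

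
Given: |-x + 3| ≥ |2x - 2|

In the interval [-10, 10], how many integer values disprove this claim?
Counterexamples in [-10, 10]: {-10, -9, -8, -7, -6, -5, -4, -3, -2, 2, 3, 4, 5, 6, 7, 8, 9, 10}.

Counting them gives 18 values.

Answer: 18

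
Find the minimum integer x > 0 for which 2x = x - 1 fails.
Testing positive integers:
x = 1: LHS = 2·1 = 2, RHS = 1 - 1 = 0; 2 = 0 — FAILS  ← smallest positive counterexample

Answer: x = 1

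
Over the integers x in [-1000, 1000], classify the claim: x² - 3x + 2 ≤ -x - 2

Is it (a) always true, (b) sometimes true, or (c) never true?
Over all integers in [-1000, 1000], LHS − RHS is smallest at x = 1, where it equals 3:
x = 1: LHS = 1² - 3·1 + 2 = 0, RHS = -1 - 2 = -3; 0 ≤ -3 — FAILS
At the ends of the range:
x = -1000: LHS = (-1000)² - 3·(-1000) + 2 = 1003002, RHS = -(-1000) - 2 = 998; 1003002 ≤ 998 — FAILS
x = 1000: LHS = 1000² - 3·1000 + 2 = 997002, RHS = -1000 - 2 = -1002; 997002 ≤ -1002 — FAILS
Hence LHS − RHS is never zero or negative, i.e. LHS > RHS throughout, so the claimed relation (≤) fails for every integer in [-1000, 1000].

No integer in the range satisfies it.

Answer: Never true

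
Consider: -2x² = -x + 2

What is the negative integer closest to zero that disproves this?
Testing negative integers from -1 downward:
x = -1: LHS = -2·(-1)² = -2, RHS = -(-1) + 2 = 3; -2 = 3 — FAILS  ← closest negative counterexample to 0

Answer: x = -1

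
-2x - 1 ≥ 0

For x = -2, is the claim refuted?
Substitute x = -2 into the relation:
x = -2: LHS = -2·(-2) - 1 = 3; 3 ≥ 0 — holds

The claim holds here, so x = -2 is not a counterexample. (A counterexample exists elsewhere, e.g. x = 0.)

Answer: No, x = -2 is not a counterexample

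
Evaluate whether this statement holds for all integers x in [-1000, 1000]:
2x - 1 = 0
The claim fails at x = 0:
x = 0: LHS = 2·0 - 1 = -1; -1 = 0 — FAILS

Because a single integer refutes it, the statement is false.

Answer: False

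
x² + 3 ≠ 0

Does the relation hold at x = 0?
x = 0: LHS = 0² + 3 = 3; 3 ≠ 0 — holds

The relation is satisfied at x = 0.

Answer: Yes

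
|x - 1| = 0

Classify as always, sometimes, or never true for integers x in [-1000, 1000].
Holds at x = 1: LHS = |1 - 1| = |0| = 0; 0 = 0 — holds
Fails at x = 0: LHS = |0 - 1| = |-1| = 1; 1 = 0 — FAILS
It is satisfied by some integers in the range but not all.

Answer: Sometimes true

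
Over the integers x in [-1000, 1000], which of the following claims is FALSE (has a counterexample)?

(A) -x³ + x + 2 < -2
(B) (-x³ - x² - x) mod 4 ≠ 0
(A) x = 0: LHS = -0³ + 0 + 2 = 2; 2 < -2 — FAILS
(B) x = 0: LHS = (-0³ - 0² - 0) mod 4 = 0 mod 4 = 0; 0 ≠ 0 — FAILS

Answer: Both A and B are false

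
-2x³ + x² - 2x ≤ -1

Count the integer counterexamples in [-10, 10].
Counterexamples in [-10, 10]: {-10, -9, -8, -7, -6, -5, -4, -3, -2, -1, 0}.

Counting them gives 11 values.

Answer: 11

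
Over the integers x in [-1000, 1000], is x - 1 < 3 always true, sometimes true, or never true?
Holds at x = 0: LHS = 0 - 1 = -1; -1 < 3 — holds
Fails at x = 4: LHS = 4 - 1 = 3; 3 < 3 — FAILS
It is satisfied by some integers in the range but not all.

Answer: Sometimes true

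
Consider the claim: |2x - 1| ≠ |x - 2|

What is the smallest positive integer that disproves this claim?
Testing positive integers:
x = 1: LHS = |2·1 - 1| = |1| = 1, RHS = |1 - 2| = |-1| = 1; 1 ≠ 1 — FAILS  ← smallest positive counterexample

Answer: x = 1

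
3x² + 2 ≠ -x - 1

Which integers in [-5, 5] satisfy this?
Over all integers in [-5, 5], LHS − RHS is always positive; it is smallest at x = 0, where it equals 3:
x = 0: LHS = 3·0² + 2 = 2, RHS = -0 - 1 = -1; 2 ≠ -1 — holds
At the ends of the range:
x = -5: LHS = 3·(-5)² + 2 = 77, RHS = -(-5) - 1 = 4; 77 ≠ 4 — holds
x = 5: LHS = 3·5² + 2 = 77, RHS = -5 - 1 = -6; 77 ≠ -6 — holds
Hence LHS − RHS is never 0, i.e. the two sides are never equal, so the relation holds for every integer in [-5, 5].

Answer: All integers in [-5, 5]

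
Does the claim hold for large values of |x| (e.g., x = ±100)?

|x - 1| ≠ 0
x = 100: LHS = |100 - 1| = |99| = 99; 99 ≠ 0 — holds
x = -100: LHS = |(-100) - 1| = |-101| = 101; 101 ≠ 0 — holds

Answer: Yes, holds for both x = 100 and x = -100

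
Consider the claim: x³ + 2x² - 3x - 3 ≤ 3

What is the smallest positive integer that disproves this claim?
Testing positive integers:
x = 1: LHS = 1³ + 2·1² - 3·1 - 3 = -3; -3 ≤ 3 — holds
x = 2: LHS = 2³ + 2·2² - 3·2 - 3 = 7; 7 ≤ 3 — FAILS  ← smallest positive counterexample

Answer: x = 2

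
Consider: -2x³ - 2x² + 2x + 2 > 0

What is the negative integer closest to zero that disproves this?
Testing negative integers from -1 downward:
x = -1: LHS = -2·(-1)³ - 2·(-1)² + 2·(-1) + 2 = 0; 0 > 0 — FAILS  ← closest negative counterexample to 0

Answer: x = -1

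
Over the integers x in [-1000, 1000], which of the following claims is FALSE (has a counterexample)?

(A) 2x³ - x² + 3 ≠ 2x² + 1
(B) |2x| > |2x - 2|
(A) Track d = LHS − RHS over the integers in [-1000, 1000]. Equality would need d = 0, but d changes sign only between consecutive integers, jumping over 0:
x = -1: LHS = 2·(-1)³ - (-1)² + 3 = 0, RHS = 2·(-1)² + 1 = 3; 0 ≠ 3 — holds  (d = -3)
x = 0: LHS = 2·0³ - 0² + 3 = 3, RHS = 2·0² + 1 = 1; 3 ≠ 1 — holds  (d = 2)
Away from these crossings d keeps a constant sign, and checking every integer in [-1000, 1000] confirms d ≠ 0 throughout. Hence the two sides are never equal, so the relation holds for every integer in [-1000, 1000].

(B) x = 0: LHS = |2·0| = |0| = 0, RHS = |2·0 - 2| = |-2| = 2; 0 > 2 — FAILS

Only (B) has a counterexample.

Answer: B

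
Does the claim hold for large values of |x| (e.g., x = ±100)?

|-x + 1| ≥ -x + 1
x = 100: LHS = |-100 + 1| = |-99| = 99, RHS = -100 + 1 = -99; 99 ≥ -99 — holds
x = -100: LHS = |-(-100) + 1| = |101| = 101, RHS = -(-100) + 1 = 101; 101 ≥ 101 — holds

Answer: Yes, holds for both x = 100 and x = -100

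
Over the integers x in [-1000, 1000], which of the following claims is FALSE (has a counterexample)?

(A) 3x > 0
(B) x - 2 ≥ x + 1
(A) x = 0: LHS = 3·0 = 0; 0 > 0 — FAILS
(B) x = 0: LHS = 0 - 2 = -2, RHS = 0 + 1 = 1; -2 ≥ 1 — FAILS

Answer: Both A and B are false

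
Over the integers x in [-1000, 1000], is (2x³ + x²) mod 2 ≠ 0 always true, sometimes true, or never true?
Holds at x = 1: LHS = (2·1³ + 1²) mod 2 = 3 mod 2 = 1; 1 ≠ 0 — holds
Fails at x = 0: LHS = (2·0³ + 0²) mod 2 = 0 mod 2 = 0; 0 ≠ 0 — FAILS
It is satisfied by some integers in the range but not all.

Answer: Sometimes true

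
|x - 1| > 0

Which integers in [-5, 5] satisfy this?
Holds for: {-5, -4, -3, -2, -1, 0, 2, 3, 4, 5}
Fails for: {1}

Answer: {-5, -4, -3, -2, -1, 0, 2, 3, 4, 5}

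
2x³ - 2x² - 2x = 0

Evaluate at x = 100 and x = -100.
x = 100: LHS = 2·100³ - 2·100² - 2·100 = 1979800; 1979800 = 0 — FAILS
x = -100: LHS = 2·(-100)³ - 2·(-100)² - 2·(-100) = -2019800; -2019800 = 0 — FAILS

Answer: No, fails for both x = 100 and x = -100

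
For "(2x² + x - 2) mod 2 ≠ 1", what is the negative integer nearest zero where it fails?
Testing negative integers from -1 downward:
x = -1: LHS = (2·(-1)² + (-1) - 2) mod 2 = (-1) mod 2 = 1; 1 ≠ 1 — FAILS  ← closest negative counterexample to 0

Answer: x = -1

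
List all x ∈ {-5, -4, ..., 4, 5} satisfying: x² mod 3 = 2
For a polynomial with integer coefficients, its value mod 3 depends only on x mod 3, so it suffices to check one representative of each residue class, x = 0, 1, 2:
x = 0: LHS = (0²) mod 3 = 0 mod 3 = 0; 0 = 2 — FAILS
x = 1: LHS = (1²) mod 3 = 1 mod 3 = 1; 1 = 2 — FAILS
x = 2: LHS = (2²) mod 3 = 4 mod 3 = 1; 1 = 2 — FAILS
The relation fails in every residue class, so the claimed relation (=) fails for every integer in [-5, 5].

Answer: None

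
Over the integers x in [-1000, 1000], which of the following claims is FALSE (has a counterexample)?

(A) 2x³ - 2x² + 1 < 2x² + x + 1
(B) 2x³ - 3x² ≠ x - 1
(A) x = 0: LHS = 2·0³ - 2·0² + 1 = 1, RHS = 2·0² + 0 + 1 = 1; 1 < 1 — FAILS

(B) Track d = LHS − RHS over the integers in [-1000, 1000]. Equality would need d = 0, but d changes sign only between consecutive integers, jumping over 0:
x = -1: LHS = 2·(-1)³ - 3·(-1)² = -5, RHS = (-1) - 1 = -2; -5 ≠ -2 — holds  (d = -3)
x = 0: LHS = 2·0³ - 3·0² = 0, RHS = 0 - 1 = -1; 0 ≠ -1 — holds  (d = 1)
x = 0: LHS = 2·0³ - 3·0² = 0, RHS = 0 - 1 = -1; 0 ≠ -1 — holds  (d = 1)
x = 1: LHS = 2·1³ - 3·1² = -1, RHS = 1 - 1 = 0; -1 ≠ 0 — holds  (d = -1)
x = 1: LHS = 2·1³ - 3·1² = -1, RHS = 1 - 1 = 0; -1 ≠ 0 — holds  (d = -1)
x = 2: LHS = 2·2³ - 3·2² = 4, RHS = 2 - 1 = 1; 4 ≠ 1 — holds  (d = 3)
Away from these crossings d keeps a constant sign, and checking every integer in [-1000, 1000] confirms d ≠ 0 throughout. Hence the two sides are never equal, so the relation holds for every integer in [-1000, 1000].

Only (A) has a counterexample.

Answer: A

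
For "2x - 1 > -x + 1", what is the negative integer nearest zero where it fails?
Testing negative integers from -1 downward:
x = -1: LHS = 2·(-1) - 1 = -3, RHS = -(-1) + 1 = 2; -3 > 2 — FAILS  ← closest negative counterexample to 0

Answer: x = -1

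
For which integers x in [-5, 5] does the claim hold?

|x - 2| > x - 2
Holds for: {-5, -4, -3, -2, -1, 0, 1}
Fails for: {2, 3, 4, 5}

Answer: {-5, -4, -3, -2, -1, 0, 1}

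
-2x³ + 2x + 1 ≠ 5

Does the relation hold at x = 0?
x = 0: LHS = -2·0³ + 2·0 + 1 = 1; 1 ≠ 5 — holds

The relation is satisfied at x = 0.

Answer: Yes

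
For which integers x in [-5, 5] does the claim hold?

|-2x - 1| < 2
Holds for: {-1, 0}
Fails for: {-5, -4, -3, -2, 1, 2, 3, 4, 5}

Answer: {-1, 0}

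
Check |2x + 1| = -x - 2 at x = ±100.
x = 100: LHS = |2·100 + 1| = |201| = 201, RHS = -100 - 2 = -102; 201 = -102 — FAILS
x = -100: LHS = |2·(-100) + 1| = |-199| = 199, RHS = -(-100) - 2 = 98; 199 = 98 — FAILS

Answer: No, fails for both x = 100 and x = -100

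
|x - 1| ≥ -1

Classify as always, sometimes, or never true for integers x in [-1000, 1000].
An absolute value is never negative, so the left side is ≥ 0 for every x, while the right side is -1. Tightest case in [-1000, 1000] is x = 1:
x = 1: LHS = |1 - 1| = |0| = 0; 0 ≥ -1 — holds
Hence LHS − RHS is never negative, i.e. LHS ≥ RHS throughout, so the relation holds for every integer in [-1000, 1000].

No counterexample exists.

Answer: Always true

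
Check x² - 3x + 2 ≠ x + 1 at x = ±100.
x = 100: LHS = 100² - 3·100 + 2 = 9702, RHS = 100 + 1 = 101; 9702 ≠ 101 — holds
x = -100: LHS = (-100)² - 3·(-100) + 2 = 10302, RHS = (-100) + 1 = -99; 10302 ≠ -99 — holds

Answer: Yes, holds for both x = 100 and x = -100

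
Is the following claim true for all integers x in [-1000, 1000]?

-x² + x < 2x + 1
Over all integers in [-1000, 1000], LHS − RHS is largest at x = 0, where it equals -1:
x = 0: LHS = -0² + 0 = 0, RHS = 2·0 + 1 = 1; 0 < 1 — holds
At the ends of the range:
x = -1000: LHS = -(-1000)² + (-1000) = -1001000, RHS = 2·(-1000) + 1 = -1999; -1001000 < -1999 — holds
x = 1000: LHS = -1000² + 1000 = -999000, RHS = 2·1000 + 1 = 2001; -999000 < 2001 — holds
Hence LHS − RHS is never zero or positive, i.e. LHS < RHS throughout, so the relation holds for every integer in [-1000, 1000].

No counterexample exists.

Answer: True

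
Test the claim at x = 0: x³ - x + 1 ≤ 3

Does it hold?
x = 0: LHS = 0³ - 0 + 1 = 1; 1 ≤ 3 — holds

The relation is satisfied at x = 0.

Answer: Yes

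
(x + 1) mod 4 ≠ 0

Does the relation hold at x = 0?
x = 0: LHS = (0 + 1) mod 4 = 1 mod 4 = 1; 1 ≠ 0 — holds

The relation is satisfied at x = 0.

Answer: Yes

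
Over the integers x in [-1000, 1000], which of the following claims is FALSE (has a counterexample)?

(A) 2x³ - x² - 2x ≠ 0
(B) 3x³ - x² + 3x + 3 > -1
(A) x = 0: LHS = 2·0³ - 0² - 2·0 = 0; 0 ≠ 0 — FAILS
(B) x = -1: LHS = 3·(-1)³ - (-1)² + 3·(-1) + 3 = -4; -4 > -1 — FAILS

Answer: Both A and B are false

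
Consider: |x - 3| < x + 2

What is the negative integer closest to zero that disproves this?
Testing negative integers from -1 downward:
x = -1: LHS = |(-1) - 3| = |-4| = 4, RHS = (-1) + 2 = 1; 4 < 1 — FAILS  ← closest negative counterexample to 0

Answer: x = -1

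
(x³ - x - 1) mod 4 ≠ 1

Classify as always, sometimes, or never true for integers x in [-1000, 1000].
Holds at x = 0: LHS = (0³ - 0 - 1) mod 4 = (-1) mod 4 = 3; 3 ≠ 1 — holds
Fails at x = 2: LHS = (2³ - 2 - 1) mod 4 = 5 mod 4 = 1; 1 ≠ 1 — FAILS
It is satisfied by some integers in the range but not all.

Answer: Sometimes true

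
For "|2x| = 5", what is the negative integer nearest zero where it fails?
Testing negative integers from -1 downward:
x = -1: LHS = |2·(-1)| = |-2| = 2; 2 = 5 — FAILS  ← closest negative counterexample to 0

Answer: x = -1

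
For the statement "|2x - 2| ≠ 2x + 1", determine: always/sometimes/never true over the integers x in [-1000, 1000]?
Track d = LHS − RHS over the integers in [-1000, 1000]. Equality would need d = 0, but d changes sign only between consecutive integers, jumping over 0:
x = 0: LHS = |2·0 - 2| = |-2| = 2, RHS = 2·0 + 1 = 1; 2 ≠ 1 — holds  (d = 1)
x = 1: LHS = |2·1 - 2| = |0| = 0, RHS = 2·1 + 1 = 3; 0 ≠ 3 — holds  (d = -3)
Away from these crossings d keeps a constant sign, and checking every integer in [-1000, 1000] confirms d ≠ 0 throughout. Hence the two sides are never equal, so the relation holds for every integer in [-1000, 1000].

No counterexample exists.

Answer: Always true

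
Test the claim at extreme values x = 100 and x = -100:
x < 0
x = 100: 100 < 0 — FAILS
x = -100: -100 < 0 — holds

Answer: Partially: fails for x = 100, holds for x = -100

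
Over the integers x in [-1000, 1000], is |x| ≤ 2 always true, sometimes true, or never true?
Holds at x = 0: LHS = |0| = 0; 0 ≤ 2 — holds
Fails at x = 3: LHS = |3| = 3; 3 ≤ 2 — FAILS
It is satisfied by some integers in the range but not all.

Answer: Sometimes true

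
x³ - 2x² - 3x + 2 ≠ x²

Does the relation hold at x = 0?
x = 0: LHS = 0³ - 2·0² - 3·0 + 2 = 2, RHS = 0² = 0; 2 ≠ 0 — holds

The relation is satisfied at x = 0.

Answer: Yes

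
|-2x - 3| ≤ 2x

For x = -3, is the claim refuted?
Substitute x = -3 into the relation:
x = -3: LHS = |-2·(-3) - 3| = |3| = 3, RHS = 2·(-3) = -6; 3 ≤ -6 — FAILS

Since the claim fails at x = -3, this value is a counterexample.

Answer: Yes, x = -3 is a counterexample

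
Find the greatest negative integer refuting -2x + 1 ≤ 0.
Testing negative integers from -1 downward:
x = -1: LHS = -2·(-1) + 1 = 3; 3 ≤ 0 — FAILS  ← closest negative counterexample to 0

Answer: x = -1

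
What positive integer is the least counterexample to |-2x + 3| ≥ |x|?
Testing positive integers:
x = 1: LHS = |-2·1 + 3| = |1| = 1, RHS = |1| = 1; 1 ≥ 1 — holds
x = 2: LHS = |-2·2 + 3| = |-1| = 1, RHS = |2| = 2; 1 ≥ 2 — FAILS  ← smallest positive counterexample

Answer: x = 2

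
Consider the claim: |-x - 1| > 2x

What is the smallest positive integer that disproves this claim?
Testing positive integers:
x = 1: LHS = |-1 - 1| = |-2| = 2, RHS = 2·1 = 2; 2 > 2 — FAILS  ← smallest positive counterexample

Answer: x = 1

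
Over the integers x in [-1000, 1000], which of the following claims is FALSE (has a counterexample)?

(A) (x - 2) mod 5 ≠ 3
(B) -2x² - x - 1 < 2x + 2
(A) x = 0: LHS = (0 - 2) mod 5 = (-2) mod 5 = 3; 3 ≠ 3 — FAILS

(B) Over all integers in [-1000, 1000], LHS − RHS is largest at x = -1, where it equals -2:
x = -1: LHS = -2·(-1)² - (-1) - 1 = -2, RHS = 2·(-1) + 2 = 0; -2 < 0 — holds
At the ends of the range:
x = -1000: LHS = -2·(-1000)² - (-1000) - 1 = -1999001, RHS = 2·(-1000) + 2 = -1998; -1999001 < -1998 — holds
x = 1000: LHS = -2·1000² - 1000 - 1 = -2001001, RHS = 2·1000 + 2 = 2002; -2001001 < 2002 — holds
Hence LHS − RHS is never zero or positive, i.e. LHS < RHS throughout, so the relation holds for every integer in [-1000, 1000].

Only (A) has a counterexample.

Answer: A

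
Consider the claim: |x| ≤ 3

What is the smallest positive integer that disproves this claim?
Testing positive integers:
x = 1: LHS = |1| = 1; 1 ≤ 3 — holds
x = 2: LHS = |2| = 2; 2 ≤ 3 — holds
x = 3: LHS = |3| = 3; 3 ≤ 3 — holds
x = 4: LHS = |4| = 4; 4 ≤ 3 — FAILS  ← smallest positive counterexample

Answer: x = 4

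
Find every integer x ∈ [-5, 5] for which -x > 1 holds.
Holds for: {-5, -4, -3, -2}
Fails for: {-1, 0, 1, 2, 3, 4, 5}

Answer: {-5, -4, -3, -2}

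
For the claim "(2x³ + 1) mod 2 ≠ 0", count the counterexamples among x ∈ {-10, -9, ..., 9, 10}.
For a polynomial with integer coefficients, its value mod 2 depends only on x mod 2, so it suffices to check one representative of each residue class, x = 0, 1:
x = 0: LHS = (2·0³ + 1) mod 2 = 1 mod 2 = 1; 1 ≠ 0 — holds
x = 1: LHS = (2·1³ + 1) mod 2 = 3 mod 2 = 1; 1 ≠ 0 — holds
The relation holds in every residue class, so the relation holds for every integer in [-10, 10].

No counterexample appears in that range.

Answer: 0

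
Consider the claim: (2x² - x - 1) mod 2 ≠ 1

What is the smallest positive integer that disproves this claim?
Testing positive integers:
x = 1: LHS = (2·1² - 1 - 1) mod 2 = 0 mod 2 = 0; 0 ≠ 1 — holds
x = 2: LHS = (2·2² - 2 - 1) mod 2 = 5 mod 2 = 1; 1 ≠ 1 — FAILS  ← smallest positive counterexample

Answer: x = 2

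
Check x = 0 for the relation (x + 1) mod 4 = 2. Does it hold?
x = 0: LHS = (0 + 1) mod 4 = 1 mod 4 = 1; 1 = 2 — FAILS

The relation fails at x = 0, so x = 0 is a counterexample.

Answer: No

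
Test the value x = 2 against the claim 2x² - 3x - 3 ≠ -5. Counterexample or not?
Substitute x = 2 into the relation:
x = 2: LHS = 2·2² - 3·2 - 3 = -1; -1 ≠ -5 — holds

The relation holds at x = 2, so it is not a counterexample.

Answer: No, x = 2 is not a counterexample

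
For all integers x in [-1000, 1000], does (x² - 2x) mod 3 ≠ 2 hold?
The claim fails at x = 1:
x = 1: LHS = (1² - 2·1) mod 3 = (-1) mod 3 = 2; 2 ≠ 2 — FAILS

Because a single integer refutes it, the statement is false.

Answer: False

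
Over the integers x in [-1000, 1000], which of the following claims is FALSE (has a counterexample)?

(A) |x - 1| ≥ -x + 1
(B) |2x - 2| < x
(A) Over all integers in [-1000, 1000], LHS − RHS is smallest at x = 0, where it equals 0:
x = 0: LHS = |0 - 1| = |-1| = 1, RHS = -0 + 1 = 1; 1 ≥ 1 — holds
At the ends of the range:
x = -1000: LHS = |(-1000) - 1| = |-1001| = 1001, RHS = -(-1000) + 1 = 1001; 1001 ≥ 1001 — holds
x = 1000: LHS = |1000 - 1| = |999| = 999, RHS = -1000 + 1 = -999; 999 ≥ -999 — holds
Hence LHS − RHS is never negative, i.e. LHS ≥ RHS throughout, so the relation holds for every integer in [-1000, 1000].

(B) x = 0: LHS = |2·0 - 2| = |-2| = 2; 2 < 0 — FAILS

Only (B) has a counterexample.

Answer: B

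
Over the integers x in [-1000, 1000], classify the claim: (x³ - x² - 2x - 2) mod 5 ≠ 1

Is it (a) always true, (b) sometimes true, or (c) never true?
Holds at x = 0: LHS = (0³ - 0² - 2·0 - 2) mod 5 = (-2) mod 5 = 3; 3 ≠ 1 — holds
Fails at x = 1: LHS = (1³ - 1² - 2·1 - 2) mod 5 = (-4) mod 5 = 1; 1 ≠ 1 — FAILS
It is satisfied by some integers in the range but not all.

Answer: Sometimes true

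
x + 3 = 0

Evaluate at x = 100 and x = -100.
x = 100: LHS = 100 + 3 = 103; 103 = 0 — FAILS
x = -100: LHS = (-100) + 3 = -97; -97 = 0 — FAILS

Answer: No, fails for both x = 100 and x = -100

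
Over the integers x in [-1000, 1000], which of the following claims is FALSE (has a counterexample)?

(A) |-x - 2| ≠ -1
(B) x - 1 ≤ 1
(A) An absolute value is never negative, so the left side is ≥ 0 for every x, while the right side is -1. Tightest case in [-1000, 1000] is x = -2:
x = -2: LHS = |-(-2) - 2| = |0| = 0; 0 ≠ -1 — holds
Hence LHS − RHS is never 0, i.e. the two sides are never equal, so the relation holds for every integer in [-1000, 1000].

(B) x = 3: LHS = 3 - 1 = 2; 2 ≤ 1 — FAILS

Only (B) has a counterexample.

Answer: B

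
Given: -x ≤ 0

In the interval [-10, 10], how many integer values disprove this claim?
Counterexamples in [-10, 10]: {-10, -9, -8, -7, -6, -5, -4, -3, -2, -1}.

Counting them gives 10 values.

Answer: 10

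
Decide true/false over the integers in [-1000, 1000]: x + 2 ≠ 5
The claim fails at x = 3:
x = 3: LHS = 3 + 2 = 5; 5 ≠ 5 — FAILS

Because a single integer refutes it, the statement is false.

Answer: False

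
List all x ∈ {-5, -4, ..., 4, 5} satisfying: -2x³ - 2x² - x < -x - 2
Holds for: {1, 2, 3, 4, 5}
Fails for: {-5, -4, -3, -2, -1, 0}

Answer: {1, 2, 3, 4, 5}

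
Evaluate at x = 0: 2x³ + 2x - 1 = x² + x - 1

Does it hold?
x = 0: LHS = 2·0³ + 2·0 - 1 = -1, RHS = 0² + 0 - 1 = -1; -1 = -1 — holds

The relation is satisfied at x = 0.

Answer: Yes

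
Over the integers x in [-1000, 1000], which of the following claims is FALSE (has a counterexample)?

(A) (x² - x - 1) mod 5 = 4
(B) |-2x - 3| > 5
(A) x = -1: LHS = ((-1)² - (-1) - 1) mod 5 = 1 mod 5 = 1; 1 = 4 — FAILS
(B) x = 0: LHS = |-2·0 - 3| = |-3| = 3; 3 > 5 — FAILS

Answer: Both A and B are false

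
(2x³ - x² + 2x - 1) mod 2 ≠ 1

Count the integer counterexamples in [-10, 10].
Counterexamples in [-10, 10]: {-10, -8, -6, -4, -2, 0, 2, 4, 6, 8, 10}.

Counting them gives 11 values.

Answer: 11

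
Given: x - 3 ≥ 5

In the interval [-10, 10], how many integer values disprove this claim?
Counterexamples in [-10, 10]: {-10, -9, -8, -7, -6, -5, -4, -3, -2, -1, 0, 1, 2, 3, 4, 5, 6, 7}.

Counting them gives 18 values.

Answer: 18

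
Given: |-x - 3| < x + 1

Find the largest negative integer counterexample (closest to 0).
Testing negative integers from -1 downward:
x = -1: LHS = |-(-1) - 3| = |-2| = 2, RHS = (-1) + 1 = 0; 2 < 0 — FAILS  ← closest negative counterexample to 0

Answer: x = -1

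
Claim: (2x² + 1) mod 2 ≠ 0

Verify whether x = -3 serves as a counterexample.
Substitute x = -3 into the relation:
x = -3: LHS = (2·(-3)² + 1) mod 2 = 19 mod 2 = 1; 1 ≠ 0 — holds

The relation holds at x = -3, so it is not a counterexample.

Answer: No, x = -3 is not a counterexample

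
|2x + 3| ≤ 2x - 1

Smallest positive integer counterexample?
Testing positive integers:
x = 1: LHS = |2·1 + 3| = |5| = 5, RHS = 2·1 - 1 = 1; 5 ≤ 1 — FAILS  ← smallest positive counterexample

Answer: x = 1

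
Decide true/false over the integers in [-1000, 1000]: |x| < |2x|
The claim fails at x = 0:
x = 0: LHS = |0| = 0, RHS = |2·0| = |0| = 0; 0 < 0 — FAILS

Because a single integer refutes it, the statement is false.

Answer: False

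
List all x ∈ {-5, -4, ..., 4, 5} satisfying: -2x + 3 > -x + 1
Holds for: {-5, -4, -3, -2, -1, 0, 1}
Fails for: {2, 3, 4, 5}

Answer: {-5, -4, -3, -2, -1, 0, 1}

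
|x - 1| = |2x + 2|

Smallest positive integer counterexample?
Testing positive integers:
x = 1: LHS = |1 - 1| = |0| = 0, RHS = |2·1 + 2| = |4| = 4; 0 = 4 — FAILS  ← smallest positive counterexample

Answer: x = 1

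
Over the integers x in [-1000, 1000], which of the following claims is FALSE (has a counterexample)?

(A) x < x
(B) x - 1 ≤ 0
(A) x = 0: 0 < 0 — FAILS
(B) x = 2: LHS = 2 - 1 = 1; 1 ≤ 0 — FAILS

Answer: Both A and B are false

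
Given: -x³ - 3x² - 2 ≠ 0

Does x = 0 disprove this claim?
Substitute x = 0 into the relation:
x = 0: LHS = -0³ - 3·0² - 2 = -2; -2 ≠ 0 — holds

The relation holds at x = 0, so it is not a counterexample.

Answer: No, x = 0 is not a counterexample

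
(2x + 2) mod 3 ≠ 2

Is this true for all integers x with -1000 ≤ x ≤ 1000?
The claim fails at x = 0:
x = 0: LHS = (2·0 + 2) mod 3 = 2 mod 3 = 2; 2 ≠ 2 — FAILS

Because a single integer refutes it, the statement is false.

Answer: False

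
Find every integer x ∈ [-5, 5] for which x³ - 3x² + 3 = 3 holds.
Holds for: {0, 3}
Fails for: {-5, -4, -3, -2, -1, 1, 2, 4, 5}

Answer: {0, 3}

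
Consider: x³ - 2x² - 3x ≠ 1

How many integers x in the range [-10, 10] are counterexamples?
Track d = LHS − RHS over the integers in [-10, 10]. Equality would need d = 0, but d changes sign only between consecutive integers, jumping over 0:
x = 3: LHS = 3³ - 2·3² - 3·3 = 0; 0 ≠ 1 — holds  (d = -1)
x = 4: LHS = 4³ - 2·4² - 3·4 = 20; 20 ≠ 1 — holds  (d = 19)
Away from these crossings d keeps a constant sign, and checking every integer in [-10, 10] confirms d ≠ 0 throughout. Hence the two sides are never equal, so the relation holds for every integer in [-10, 10].

No counterexample appears in that range.

Answer: 0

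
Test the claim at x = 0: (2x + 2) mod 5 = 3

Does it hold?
x = 0: LHS = (2·0 + 2) mod 5 = 2 mod 5 = 2; 2 = 3 — FAILS

The relation fails at x = 0, so x = 0 is a counterexample.

Answer: No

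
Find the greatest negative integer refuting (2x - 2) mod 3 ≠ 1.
Testing negative integers from -1 downward:
x = -1: LHS = (2·(-1) - 2) mod 3 = (-4) mod 3 = 2; 2 ≠ 1 — holds
x = -2: LHS = (2·(-2) - 2) mod 3 = (-6) mod 3 = 0; 0 ≠ 1 — holds
x = -3: LHS = (2·(-3) - 2) mod 3 = (-8) mod 3 = 1; 1 ≠ 1 — FAILS  ← closest negative counterexample to 0

Answer: x = -3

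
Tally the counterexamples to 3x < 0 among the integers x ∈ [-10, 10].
Counterexamples in [-10, 10]: {0, 1, 2, 3, 4, 5, 6, 7, 8, 9, 10}.

Counting them gives 11 values.

Answer: 11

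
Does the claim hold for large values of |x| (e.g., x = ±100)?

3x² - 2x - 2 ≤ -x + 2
x = 100: LHS = 3·100² - 2·100 - 2 = 29798, RHS = -100 + 2 = -98; 29798 ≤ -98 — FAILS
x = -100: LHS = 3·(-100)² - 2·(-100) - 2 = 30198, RHS = -(-100) + 2 = 102; 30198 ≤ 102 — FAILS

Answer: No, fails for both x = 100 and x = -100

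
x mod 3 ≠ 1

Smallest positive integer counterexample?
Testing positive integers:
x = 1: LHS = 1 mod 3 = 1; 1 ≠ 1 — FAILS  ← smallest positive counterexample

Answer: x = 1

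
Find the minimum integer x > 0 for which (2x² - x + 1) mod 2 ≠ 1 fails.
Testing positive integers:
x = 1: LHS = (2·1² - 1 + 1) mod 2 = 2 mod 2 = 0; 0 ≠ 1 — holds
x = 2: LHS = (2·2² - 2 + 1) mod 2 = 7 mod 2 = 1; 1 ≠ 1 — FAILS  ← smallest positive counterexample

Answer: x = 2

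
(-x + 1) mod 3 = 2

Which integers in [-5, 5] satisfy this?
Holds for: {-4, -1, 2, 5}
Fails for: {-5, -3, -2, 0, 1, 3, 4}

Answer: {-4, -1, 2, 5}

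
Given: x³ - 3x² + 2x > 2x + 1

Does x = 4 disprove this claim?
Substitute x = 4 into the relation:
x = 4: LHS = 4³ - 3·4² + 2·4 = 24, RHS = 2·4 + 1 = 9; 24 > 9 — holds

The claim holds here, so x = 4 is not a counterexample. (A counterexample exists elsewhere, e.g. x = 0.)

Answer: No, x = 4 is not a counterexample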